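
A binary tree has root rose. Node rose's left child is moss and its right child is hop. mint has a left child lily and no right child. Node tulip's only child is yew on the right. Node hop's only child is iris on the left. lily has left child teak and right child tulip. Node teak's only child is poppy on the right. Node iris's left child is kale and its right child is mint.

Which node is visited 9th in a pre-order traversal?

Pre-order visits the node, then its left subtree, then its right subtree.
Visit rose.
At rose: go left to moss.
  moss is a leaf — visit moss.
At rose: go right to hop.
  Visit hop.
  At hop: go left to iris.
    Visit iris.
    At iris: go left to kale.
      kale is a leaf — visit kale.
    At iris: go right to mint.
      Visit mint.
      At mint: go left to lily.
        Visit lily.
        At lily: go left to teak.
          Visit teak.
          At teak: no left child.
          At teak: go right to poppy.
            poppy is a leaf — visit poppy.
        At lily: go right to tulip.
          Visit tulip.
          At tulip: no left child.
          At tulip: go right to yew.
            yew is a leaf — visit yew.
      At mint: no right child.
  At hop: no right child.
Full pre-order sequence: rose, moss, hop, iris, kale, mint, lily, teak, poppy, tulip, yew.

poppy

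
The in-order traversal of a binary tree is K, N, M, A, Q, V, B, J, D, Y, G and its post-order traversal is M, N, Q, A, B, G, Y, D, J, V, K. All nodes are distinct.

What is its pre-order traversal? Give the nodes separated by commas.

The last element of post-order is the root; it splits in-order into left and right subtrees.
Root K: left subtree has 0 nodes { }, right has 10 {N, M, A, Q, V, B, J, D, Y, G}.
  Root V: left subtree has 4 nodes {N, M, A, Q}, right has 5 {B, J, D, Y, G}.
    Root A: left subtree has 2 nodes {N, M}, right has 1 {Q}.
      Root N: left subtree has 0 nodes { }, right has 1 {M}.
    Root J: left subtree has 1 node {B}, right has 3 {D, Y, G}.
      Root D: left subtree has 0 nodes { }, right has 2 {Y, G}.
        Root Y: left subtree has 0 nodes { }, right has 1 {G}.

K, V, A, N, M, Q, J, B, D, Y, G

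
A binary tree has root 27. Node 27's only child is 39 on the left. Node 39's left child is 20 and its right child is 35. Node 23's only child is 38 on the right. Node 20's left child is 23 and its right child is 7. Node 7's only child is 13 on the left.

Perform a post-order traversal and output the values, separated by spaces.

38 23 13 7 20 35 39 27

Post-order visits the left subtree, then the right subtree, then the node.
At 27: go left to 39.
  At 39: go left to 20.
    At 20: go left to 23.
      At 23: no left child.
      At 23: go right to 38.
        38 is a leaf — visit 38.
      Visit 23.
    At 20: go right to 7.
      At 7: go left to 13.
        13 is a leaf — visit 13.
      At 7: no right child.
      Visit 7.
    Visit 20.
  At 39: go right to 35.
    35 is a leaf — visit 35.
  Visit 39.
At 27: no right child.
Visit 27.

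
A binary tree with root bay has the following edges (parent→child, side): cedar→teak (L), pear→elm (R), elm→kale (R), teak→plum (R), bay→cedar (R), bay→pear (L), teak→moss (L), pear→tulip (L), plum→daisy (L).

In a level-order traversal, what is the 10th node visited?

daisy

Level-order visits nodes level by level from the root, left to right within each level.
Level 0: bay
Level 1: pear, cedar
Level 2: tulip, elm, teak
Level 3: kale, moss, plum
Level 4: daisy
Full level-order sequence: bay, pear, cedar, tulip, elm, teak, kale, moss, plum, daisy.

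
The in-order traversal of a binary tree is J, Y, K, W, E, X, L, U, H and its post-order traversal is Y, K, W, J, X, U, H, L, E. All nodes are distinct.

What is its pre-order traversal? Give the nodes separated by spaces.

The last element of post-order is the root; it splits in-order into left and right subtrees.
Root E: left subtree has 4 nodes {J, Y, K, W}, right has 4 {X, L, U, H}.
  Root J: left subtree has 0 nodes { }, right has 3 {Y, K, W}.
    Root W: left subtree has 2 nodes {Y, K}, right has 0 { }.
      Root K: left subtree has 1 node {Y}, right has 0 { }.
  Root L: left subtree has 1 node {X}, right has 2 {U, H}.
    Root H: left subtree has 1 node {U}, right has 0 { }.

E J W K Y L X H U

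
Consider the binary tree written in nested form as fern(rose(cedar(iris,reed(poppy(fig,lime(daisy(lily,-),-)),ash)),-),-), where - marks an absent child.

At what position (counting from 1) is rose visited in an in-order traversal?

10

In-order visits the left subtree, then the node, then the right subtree.
At fern: go left to rose.
  At rose: go left to cedar.
    At cedar: go left to iris.
      iris is a leaf — visit iris.
    Visit cedar.
    At cedar: go right to reed.
      At reed: go left to poppy.
        At poppy: go left to fig.
          fig is a leaf — visit fig.
        Visit poppy.
        At poppy: go right to lime.
          At lime: go left to daisy.
            At daisy: go left to lily.
              lily is a leaf — visit lily.
            Visit daisy.
            At daisy: no right child.
          Visit lime.
          At lime: no right child.
      Visit reed.
      At reed: go right to ash.
        ash is a leaf — visit ash.
  Visit rose.
  At rose: no right child.
Visit fern.
At fern: no right child.
Full in-order sequence: iris, cedar, fig, poppy, lily, daisy, lime, reed, ash, rose, fern.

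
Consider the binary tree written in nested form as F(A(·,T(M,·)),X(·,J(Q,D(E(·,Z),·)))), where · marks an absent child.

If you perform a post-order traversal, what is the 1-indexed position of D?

7

Post-order visits the left subtree, then the right subtree, then the node.
At F: go left to A.
  At A: no left child.
  At A: go right to T.
    At T: go left to M.
      M is a leaf — visit M.
    At T: no right child.
    Visit T.
  Visit A.
At F: go right to X.
  At X: no left child.
  At X: go right to J.
    At J: go left to Q.
      Q is a leaf — visit Q.
    At J: go right to D.
      At D: go left to E.
        At E: no left child.
        At E: go right to Z.
          Z is a leaf — visit Z.
        Visit E.
      At D: no right child.
      Visit D.
    Visit J.
  Visit X.
Visit F.
Full post-order sequence: M, T, A, Q, Z, E, D, J, X, F.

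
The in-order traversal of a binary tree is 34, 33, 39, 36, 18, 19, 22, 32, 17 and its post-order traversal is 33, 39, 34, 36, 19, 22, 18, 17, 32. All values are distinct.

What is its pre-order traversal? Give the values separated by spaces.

32 18 36 34 39 33 22 19 17

The last element of post-order is the root; it splits in-order into left and right subtrees.
Root 32: left subtree has 7 nodes {34, 33, 39, 36, 18, 19, 22}, right has 1 {17}.
  Root 18: left subtree has 4 nodes {34, 33, 39, 36}, right has 2 {19, 22}.
    Root 36: left subtree has 3 nodes {34, 33, 39}, right has 0 { }.
      Root 34: left subtree has 0 nodes { }, right has 2 {33, 39}.
        Root 39: left subtree has 1 node {33}, right has 0 { }.
    Root 22: left subtree has 1 node {19}, right has 0 { }.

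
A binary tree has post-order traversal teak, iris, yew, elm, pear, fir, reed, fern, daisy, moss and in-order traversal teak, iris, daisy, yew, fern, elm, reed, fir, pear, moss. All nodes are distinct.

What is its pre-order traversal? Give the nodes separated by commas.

The last element of post-order is the root; it splits in-order into left and right subtrees.
Root moss: left subtree has 9 nodes {teak, iris, daisy, yew, fern, elm, reed, fir, pear}, right has 0 { }.
  Root daisy: left subtree has 2 nodes {teak, iris}, right has 6 {yew, fern, elm, reed, fir, pear}.
    Root iris: left subtree has 1 node {teak}, right has 0 { }.
    Root fern: left subtree has 1 node {yew}, right has 4 {elm, reed, fir, pear}.
      Root reed: left subtree has 1 node {elm}, right has 2 {fir, pear}.
        Root fir: left subtree has 0 nodes { }, right has 1 {pear}.

moss, daisy, iris, teak, fern, yew, reed, elm, fir, pear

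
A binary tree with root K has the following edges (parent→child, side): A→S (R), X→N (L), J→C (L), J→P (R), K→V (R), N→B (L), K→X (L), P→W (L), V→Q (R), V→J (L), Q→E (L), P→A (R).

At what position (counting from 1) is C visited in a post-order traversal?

Post-order visits the left subtree, then the right subtree, then the node.
At K: go left to X.
  At X: go left to N.
    At N: go left to B.
      B is a leaf — visit B.
    At N: no right child.
    Visit N.
  At X: no right child.
  Visit X.
At K: go right to V.
  At V: go left to J.
    At J: go left to C.
      C is a leaf — visit C.
    At J: go right to P.
      At P: go left to W.
        W is a leaf — visit W.
      At P: go right to A.
        At A: no left child.
        At A: go right to S.
          S is a leaf — visit S.
        Visit A.
      Visit P.
    Visit J.
  At V: go right to Q.
    At Q: go left to E.
      E is a leaf — visit E.
    At Q: no right child.
    Visit Q.
  Visit V.
Visit K.
Full post-order sequence: B, N, X, C, W, S, A, P, J, E, Q, V, K.

4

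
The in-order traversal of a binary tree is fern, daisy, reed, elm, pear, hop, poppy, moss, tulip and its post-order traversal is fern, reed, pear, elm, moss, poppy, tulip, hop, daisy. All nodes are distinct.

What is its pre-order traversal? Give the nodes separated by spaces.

daisy fern hop elm reed pear tulip poppy moss

The last element of post-order is the root; it splits in-order into left and right subtrees.
Root daisy: left subtree has 1 node {fern}, right has 7 {reed, elm, pear, hop, poppy, moss, tulip}.
  Root hop: left subtree has 3 nodes {reed, elm, pear}, right has 3 {poppy, moss, tulip}.
    Root elm: left subtree has 1 node {reed}, right has 1 {pear}.
    Root tulip: left subtree has 2 nodes {poppy, moss}, right has 0 { }.
      Root poppy: left subtree has 0 nodes { }, right has 1 {moss}.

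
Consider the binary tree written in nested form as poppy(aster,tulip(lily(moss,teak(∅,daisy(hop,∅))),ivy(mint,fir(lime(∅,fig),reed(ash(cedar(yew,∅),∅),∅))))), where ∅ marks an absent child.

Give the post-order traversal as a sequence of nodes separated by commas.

aster, moss, hop, daisy, teak, lily, mint, fig, lime, yew, cedar, ash, reed, fir, ivy, tulip, poppy

Post-order visits the left subtree, then the right subtree, then the node.
At poppy: go left to aster.
  aster is a leaf — visit aster.
At poppy: go right to tulip.
  At tulip: go left to lily.
    At lily: go left to moss.
      moss is a leaf — visit moss.
    At lily: go right to teak.
      At teak: no left child.
      At teak: go right to daisy.
        At daisy: go left to hop.
          hop is a leaf — visit hop.
        At daisy: no right child.
        Visit daisy.
      Visit teak.
    Visit lily.
  At tulip: go right to ivy.
    At ivy: go left to mint.
      mint is a leaf — visit mint.
    At ivy: go right to fir.
      At fir: go left to lime.
        At lime: no left child.
        At lime: go right to fig.
          fig is a leaf — visit fig.
        Visit lime.
      At fir: go right to reed.
        At reed: go left to ash.
          At ash: go left to cedar.
            At cedar: go left to yew.
              yew is a leaf — visit yew.
            At cedar: no right child.
            Visit cedar.
          At ash: no right child.
          Visit ash.
        At reed: no right child.
        Visit reed.
      Visit fir.
    Visit ivy.
  Visit tulip.
Visit poppy.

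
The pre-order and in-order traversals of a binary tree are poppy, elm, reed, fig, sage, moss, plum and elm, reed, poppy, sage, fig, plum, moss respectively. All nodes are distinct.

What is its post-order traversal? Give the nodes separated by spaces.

The first element of pre-order is the root; it splits in-order into left and right subtrees.
Root poppy: left subtree has 2 nodes {elm, reed}, right has 4 {sage, fig, plum, moss}.
  Root elm: left subtree has 0 nodes { }, right has 1 {reed}.
  Root fig: left subtree has 1 node {sage}, right has 2 {plum, moss}.
    Root moss: left subtree has 1 node {plum}, right has 0 { }.

reed elm sage plum moss fig poppy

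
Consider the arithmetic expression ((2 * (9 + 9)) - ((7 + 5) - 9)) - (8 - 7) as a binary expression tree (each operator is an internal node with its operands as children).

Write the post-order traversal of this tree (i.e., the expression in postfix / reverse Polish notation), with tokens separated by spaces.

2 9 9 + * 7 5 + 9 - - 8 7 - -

Post-order on an expression tree gives postfix notation: for each operator, emit left operand, right operand, then the operator.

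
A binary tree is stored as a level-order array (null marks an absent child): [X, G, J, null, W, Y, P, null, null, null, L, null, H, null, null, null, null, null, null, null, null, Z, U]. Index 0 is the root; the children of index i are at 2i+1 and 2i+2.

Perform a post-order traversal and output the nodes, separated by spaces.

Z U L W G H Y P J X

Post-order visits the left subtree, then the right subtree, then the node.
At X: go left to G.
  At G: no left child.
  At G: go right to W.
    At W: no left child.
    At W: go right to L.
      At L: go left to Z.
        Z is a leaf — visit Z.
      At L: go right to U.
        U is a leaf — visit U.
      Visit L.
    Visit W.
  Visit G.
At X: go right to J.
  At J: go left to Y.
    At Y: no left child.
    At Y: go right to H.
      H is a leaf — visit H.
    Visit Y.
  At J: go right to P.
    P is a leaf — visit P.
  Visit J.
Visit X.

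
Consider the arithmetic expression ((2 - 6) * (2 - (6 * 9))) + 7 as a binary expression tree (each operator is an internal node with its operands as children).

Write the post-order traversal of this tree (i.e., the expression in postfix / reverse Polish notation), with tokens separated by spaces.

Post-order on an expression tree gives postfix notation: for each operator, emit left operand, right operand, then the operator.

2 6 - 2 6 9 * - * 7 +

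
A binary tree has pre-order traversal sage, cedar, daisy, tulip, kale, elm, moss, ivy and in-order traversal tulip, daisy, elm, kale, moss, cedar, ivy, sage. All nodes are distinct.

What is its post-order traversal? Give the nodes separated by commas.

tulip, elm, moss, kale, daisy, ivy, cedar, sage

The first element of pre-order is the root; it splits in-order into left and right subtrees.
Root sage: left subtree has 7 nodes {tulip, daisy, elm, kale, moss, cedar, ivy}, right has 0 { }.
  Root cedar: left subtree has 5 nodes {tulip, daisy, elm, kale, moss}, right has 1 {ivy}.
    Root daisy: left subtree has 1 node {tulip}, right has 3 {elm, kale, moss}.
      Root kale: left subtree has 1 node {elm}, right has 1 {moss}.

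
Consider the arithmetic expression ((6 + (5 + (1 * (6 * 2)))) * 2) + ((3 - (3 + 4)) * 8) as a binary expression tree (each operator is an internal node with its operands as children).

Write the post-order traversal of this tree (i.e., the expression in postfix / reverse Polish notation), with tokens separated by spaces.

Post-order on an expression tree gives postfix notation: for each operator, emit left operand, right operand, then the operator.

6 5 1 6 2 * * + + 2 * 3 3 4 + - 8 * +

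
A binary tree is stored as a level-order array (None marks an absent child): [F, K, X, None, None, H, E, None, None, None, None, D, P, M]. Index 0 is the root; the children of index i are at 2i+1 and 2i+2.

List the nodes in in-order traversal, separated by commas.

In-order visits the left subtree, then the node, then the right subtree.
At F: go left to K.
  K is a leaf — visit K.
Visit F.
At F: go right to X.
  At X: go left to H.
    At H: go left to D.
      D is a leaf — visit D.
    Visit H.
    At H: go right to P.
      P is a leaf — visit P.
  Visit X.
  At X: go right to E.
    At E: go left to M.
      M is a leaf — visit M.
    Visit E.
    At E: no right child.

K, F, D, H, P, X, M, E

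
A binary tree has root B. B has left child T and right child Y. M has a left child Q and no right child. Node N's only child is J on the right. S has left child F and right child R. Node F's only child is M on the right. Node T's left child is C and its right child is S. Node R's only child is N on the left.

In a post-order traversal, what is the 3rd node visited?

M

Post-order visits the left subtree, then the right subtree, then the node.
At B: go left to T.
  At T: go left to C.
    C is a leaf — visit C.
  At T: go right to S.
    At S: go left to F.
      At F: no left child.
      At F: go right to M.
        At M: go left to Q.
          Q is a leaf — visit Q.
        At M: no right child.
        Visit M.
      Visit F.
    At S: go right to R.
      At R: go left to N.
        At N: no left child.
        At N: go right to J.
          J is a leaf — visit J.
        Visit N.
      At R: no right child.
      Visit R.
    Visit S.
  Visit T.
At B: go right to Y.
  Y is a leaf — visit Y.
Visit B.
Full post-order sequence: C, Q, M, F, J, N, R, S, T, Y, B.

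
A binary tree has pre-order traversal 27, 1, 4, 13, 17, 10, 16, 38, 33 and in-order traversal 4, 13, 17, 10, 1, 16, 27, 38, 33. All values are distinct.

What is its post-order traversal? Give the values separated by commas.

10, 17, 13, 4, 16, 1, 33, 38, 27

The first element of pre-order is the root; it splits in-order into left and right subtrees.
Root 27: left subtree has 6 nodes {4, 13, 17, 10, 1, 16}, right has 2 {38, 33}.
  Root 1: left subtree has 4 nodes {4, 13, 17, 10}, right has 1 {16}.
    Root 4: left subtree has 0 nodes { }, right has 3 {13, 17, 10}.
      Root 13: left subtree has 0 nodes { }, right has 2 {17, 10}.
        Root 17: left subtree has 0 nodes { }, right has 1 {10}.
  Root 38: left subtree has 0 nodes { }, right has 1 {33}.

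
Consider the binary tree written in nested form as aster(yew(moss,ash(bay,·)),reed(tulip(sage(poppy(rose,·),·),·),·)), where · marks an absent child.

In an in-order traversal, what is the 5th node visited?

In-order visits the left subtree, then the node, then the right subtree.
At aster: go left to yew.
  At yew: go left to moss.
    moss is a leaf — visit moss.
  Visit yew.
  At yew: go right to ash.
    At ash: go left to bay.
      bay is a leaf — visit bay.
    Visit ash.
    At ash: no right child.
Visit aster.
At aster: go right to reed.
  At reed: go left to tulip.
    At tulip: go left to sage.
      At sage: go left to poppy.
        At poppy: go left to rose.
          rose is a leaf — visit rose.
        Visit poppy.
        At poppy: no right child.
      Visit sage.
      At sage: no right child.
    Visit tulip.
    At tulip: no right child.
  Visit reed.
  At reed: no right child.
Full in-order sequence: moss, yew, bay, ash, aster, rose, poppy, sage, tulip, reed.

aster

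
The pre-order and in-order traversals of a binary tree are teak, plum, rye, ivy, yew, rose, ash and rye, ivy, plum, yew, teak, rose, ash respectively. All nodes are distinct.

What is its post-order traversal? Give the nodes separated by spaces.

ivy rye yew plum ash rose teak

The first element of pre-order is the root; it splits in-order into left and right subtrees.
Root teak: left subtree has 4 nodes {rye, ivy, plum, yew}, right has 2 {rose, ash}.
  Root plum: left subtree has 2 nodes {rye, ivy}, right has 1 {yew}.
    Root rye: left subtree has 0 nodes { }, right has 1 {ivy}.
  Root rose: left subtree has 0 nodes { }, right has 1 {ash}.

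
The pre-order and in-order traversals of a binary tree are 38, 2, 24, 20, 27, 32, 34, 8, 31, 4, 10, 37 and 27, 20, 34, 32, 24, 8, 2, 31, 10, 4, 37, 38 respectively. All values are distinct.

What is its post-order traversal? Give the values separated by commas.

27, 34, 32, 20, 8, 24, 10, 37, 4, 31, 2, 38

The first element of pre-order is the root; it splits in-order into left and right subtrees.
Root 38: left subtree has 11 nodes {27, 20, 34, 32, 24, 8, 2, 31, 10, 4, 37}, right has 0 { }.
  Root 2: left subtree has 6 nodes {27, 20, 34, 32, 24, 8}, right has 4 {31, 10, 4, 37}.
    Root 24: left subtree has 4 nodes {27, 20, 34, 32}, right has 1 {8}.
      Root 20: left subtree has 1 node {27}, right has 2 {34, 32}.
        Root 32: left subtree has 1 node {34}, right has 0 { }.
    Root 31: left subtree has 0 nodes { }, right has 3 {10, 4, 37}.
      Root 4: left subtree has 1 node {10}, right has 1 {37}.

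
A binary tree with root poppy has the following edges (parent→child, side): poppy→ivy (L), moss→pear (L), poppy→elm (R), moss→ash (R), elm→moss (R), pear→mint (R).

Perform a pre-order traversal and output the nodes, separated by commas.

Pre-order visits the node, then its left subtree, then its right subtree.
Visit poppy.
At poppy: go left to ivy.
  ivy is a leaf — visit ivy.
At poppy: go right to elm.
  Visit elm.
  At elm: no left child.
  At elm: go right to moss.
    Visit moss.
    At moss: go left to pear.
      Visit pear.
      At pear: no left child.
      At pear: go right to mint.
        mint is a leaf — visit mint.
    At moss: go right to ash.
      ash is a leaf — visit ash.

poppy, ivy, elm, moss, pear, mint, ash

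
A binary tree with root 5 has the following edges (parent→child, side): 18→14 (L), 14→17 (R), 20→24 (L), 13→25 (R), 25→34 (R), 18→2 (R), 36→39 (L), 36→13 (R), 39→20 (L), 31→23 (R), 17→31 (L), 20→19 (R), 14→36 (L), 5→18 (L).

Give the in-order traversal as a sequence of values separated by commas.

In-order visits the left subtree, then the node, then the right subtree.
At 5: go left to 18.
  At 18: go left to 14.
    At 14: go left to 36.
      At 36: go left to 39.
        At 39: go left to 20.
          At 20: go left to 24.
            24 is a leaf — visit 24.
          Visit 20.
          At 20: go right to 19.
            19 is a leaf — visit 19.
        Visit 39.
        At 39: no right child.
      Visit 36.
      At 36: go right to 13.
        At 13: no left child.
        Visit 13.
        At 13: go right to 25.
          At 25: no left child.
          Visit 25.
          At 25: go right to 34.
            34 is a leaf — visit 34.
    Visit 14.
    At 14: go right to 17.
      At 17: go left to 31.
        At 31: no left child.
        Visit 31.
        At 31: go right to 23.
          23 is a leaf — visit 23.
      Visit 17.
      At 17: no right child.
  Visit 18.
  At 18: go right to 2.
    2 is a leaf — visit 2.
Visit 5.
At 5: no right child.

24, 20, 19, 39, 36, 13, 25, 34, 14, 31, 23, 17, 18, 2, 5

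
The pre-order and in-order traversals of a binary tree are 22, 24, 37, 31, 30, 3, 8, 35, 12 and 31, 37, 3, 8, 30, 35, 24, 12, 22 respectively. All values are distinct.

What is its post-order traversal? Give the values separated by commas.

The first element of pre-order is the root; it splits in-order into left and right subtrees.
Root 22: left subtree has 8 nodes {31, 37, 3, 8, 30, 35, 24, 12}, right has 0 { }.
  Root 24: left subtree has 6 nodes {31, 37, 3, 8, 30, 35}, right has 1 {12}.
    Root 37: left subtree has 1 node {31}, right has 4 {3, 8, 30, 35}.
      Root 30: left subtree has 2 nodes {3, 8}, right has 1 {35}.
        Root 3: left subtree has 0 nodes { }, right has 1 {8}.

31, 8, 3, 35, 30, 37, 12, 24, 22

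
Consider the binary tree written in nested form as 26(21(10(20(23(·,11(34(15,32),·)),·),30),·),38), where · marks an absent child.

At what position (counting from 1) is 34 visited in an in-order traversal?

In-order visits the left subtree, then the node, then the right subtree.
At 26: go left to 21.
  At 21: go left to 10.
    At 10: go left to 20.
      At 20: go left to 23.
        At 23: no left child.
        Visit 23.
        At 23: go right to 11.
          At 11: go left to 34.
            At 34: go left to 15.
              15 is a leaf — visit 15.
            Visit 34.
            At 34: go right to 32.
              32 is a leaf — visit 32.
          Visit 11.
          At 11: no right child.
      Visit 20.
      At 20: no right child.
    Visit 10.
    At 10: go right to 30.
      30 is a leaf — visit 30.
  Visit 21.
  At 21: no right child.
Visit 26.
At 26: go right to 38.
  38 is a leaf — visit 38.
Full in-order sequence: 23, 15, 34, 32, 11, 20, 10, 30, 21, 26, 38.

3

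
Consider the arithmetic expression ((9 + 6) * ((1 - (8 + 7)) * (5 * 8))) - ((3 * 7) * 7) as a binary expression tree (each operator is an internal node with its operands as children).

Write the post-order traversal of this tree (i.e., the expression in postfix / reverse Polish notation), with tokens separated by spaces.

9 6 + 1 8 7 + - 5 8 * * * 3 7 * 7 * -

Post-order on an expression tree gives postfix notation: for each operator, emit left operand, right operand, then the operator.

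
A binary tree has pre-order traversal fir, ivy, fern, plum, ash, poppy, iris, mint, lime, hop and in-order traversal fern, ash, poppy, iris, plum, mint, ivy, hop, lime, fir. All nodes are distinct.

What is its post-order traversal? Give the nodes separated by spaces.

The first element of pre-order is the root; it splits in-order into left and right subtrees.
Root fir: left subtree has 9 nodes {fern, ash, poppy, iris, plum, mint, ivy, hop, lime}, right has 0 { }.
  Root ivy: left subtree has 6 nodes {fern, ash, poppy, iris, plum, mint}, right has 2 {hop, lime}.
    Root fern: left subtree has 0 nodes { }, right has 5 {ash, poppy, iris, plum, mint}.
      Root plum: left subtree has 3 nodes {ash, poppy, iris}, right has 1 {mint}.
        Root ash: left subtree has 0 nodes { }, right has 2 {poppy, iris}.
          Root poppy: left subtree has 0 nodes { }, right has 1 {iris}.
    Root lime: left subtree has 1 node {hop}, right has 0 { }.

iris poppy ash mint plum fern hop lime ivy fir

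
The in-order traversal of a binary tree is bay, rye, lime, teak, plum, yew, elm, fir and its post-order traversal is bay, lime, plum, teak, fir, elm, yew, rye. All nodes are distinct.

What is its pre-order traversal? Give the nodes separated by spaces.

rye bay yew teak lime plum elm fir

The last element of post-order is the root; it splits in-order into left and right subtrees.
Root rye: left subtree has 1 node {bay}, right has 6 {lime, teak, plum, yew, elm, fir}.
  Root yew: left subtree has 3 nodes {lime, teak, plum}, right has 2 {elm, fir}.
    Root teak: left subtree has 1 node {lime}, right has 1 {plum}.
    Root elm: left subtree has 0 nodes { }, right has 1 {fir}.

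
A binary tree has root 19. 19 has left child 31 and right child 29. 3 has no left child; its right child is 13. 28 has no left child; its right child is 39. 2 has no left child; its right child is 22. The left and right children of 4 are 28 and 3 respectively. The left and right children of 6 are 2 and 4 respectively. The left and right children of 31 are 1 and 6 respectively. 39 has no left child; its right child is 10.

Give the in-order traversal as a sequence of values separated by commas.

1, 31, 2, 22, 6, 28, 39, 10, 4, 3, 13, 19, 29

In-order visits the left subtree, then the node, then the right subtree.
At 19: go left to 31.
  At 31: go left to 1.
    1 is a leaf — visit 1.
  Visit 31.
  At 31: go right to 6.
    At 6: go left to 2.
      At 2: no left child.
      Visit 2.
      At 2: go right to 22.
        22 is a leaf — visit 22.
    Visit 6.
    At 6: go right to 4.
      At 4: go left to 28.
        At 28: no left child.
        Visit 28.
        At 28: go right to 39.
          At 39: no left child.
          Visit 39.
          At 39: go right to 10.
            10 is a leaf — visit 10.
      Visit 4.
      At 4: go right to 3.
        At 3: no left child.
        Visit 3.
        At 3: go right to 13.
          13 is a leaf — visit 13.
Visit 19.
At 19: go right to 29.
  29 is a leaf — visit 29.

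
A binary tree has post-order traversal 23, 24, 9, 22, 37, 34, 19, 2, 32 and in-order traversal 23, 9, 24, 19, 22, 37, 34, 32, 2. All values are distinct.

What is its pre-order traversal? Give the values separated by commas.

The last element of post-order is the root; it splits in-order into left and right subtrees.
Root 32: left subtree has 7 nodes {23, 9, 24, 19, 22, 37, 34}, right has 1 {2}.
  Root 19: left subtree has 3 nodes {23, 9, 24}, right has 3 {22, 37, 34}.
    Root 9: left subtree has 1 node {23}, right has 1 {24}.
    Root 34: left subtree has 2 nodes {22, 37}, right has 0 { }.
      Root 37: left subtree has 1 node {22}, right has 0 { }.

32, 19, 9, 23, 24, 34, 37, 22, 2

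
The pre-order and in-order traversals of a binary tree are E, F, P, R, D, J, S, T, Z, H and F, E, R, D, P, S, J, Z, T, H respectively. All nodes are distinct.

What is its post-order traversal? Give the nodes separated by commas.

The first element of pre-order is the root; it splits in-order into left and right subtrees.
Root E: left subtree has 1 node {F}, right has 8 {R, D, P, S, J, Z, T, H}.
  Root P: left subtree has 2 nodes {R, D}, right has 5 {S, J, Z, T, H}.
    Root R: left subtree has 0 nodes { }, right has 1 {D}.
    Root J: left subtree has 1 node {S}, right has 3 {Z, T, H}.
      Root T: left subtree has 1 node {Z}, right has 1 {H}.

F, D, R, S, Z, H, T, J, P, E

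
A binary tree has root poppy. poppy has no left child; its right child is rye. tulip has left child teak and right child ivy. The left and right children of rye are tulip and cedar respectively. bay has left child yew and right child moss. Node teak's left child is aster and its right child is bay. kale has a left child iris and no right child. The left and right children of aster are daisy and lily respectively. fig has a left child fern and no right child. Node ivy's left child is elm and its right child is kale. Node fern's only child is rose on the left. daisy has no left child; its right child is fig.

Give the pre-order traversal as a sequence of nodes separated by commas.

Pre-order visits the node, then its left subtree, then its right subtree.
Visit poppy.
At poppy: no left child.
At poppy: go right to rye.
  Visit rye.
  At rye: go left to tulip.
    Visit tulip.
    At tulip: go left to teak.
      Visit teak.
      At teak: go left to aster.
        Visit aster.
        At aster: go left to daisy.
          Visit daisy.
          At daisy: no left child.
          At daisy: go right to fig.
            Visit fig.
            At fig: go left to fern.
              Visit fern.
              At fern: go left to rose.
                rose is a leaf — visit rose.
              At fern: no right child.
            At fig: no right child.
        At aster: go right to lily.
          lily is a leaf — visit lily.
      At teak: go right to bay.
        Visit bay.
        At bay: go left to yew.
          yew is a leaf — visit yew.
        At bay: go right to moss.
          moss is a leaf — visit moss.
    At tulip: go right to ivy.
      Visit ivy.
      At ivy: go left to elm.
        elm is a leaf — visit elm.
      At ivy: go right to kale.
        Visit kale.
        At kale: go left to iris.
          iris is a leaf — visit iris.
        At kale: no right child.
  At rye: go right to cedar.
    cedar is a leaf — visit cedar.

poppy, rye, tulip, teak, aster, daisy, fig, fern, rose, lily, bay, yew, moss, ivy, elm, kale, iris, cedar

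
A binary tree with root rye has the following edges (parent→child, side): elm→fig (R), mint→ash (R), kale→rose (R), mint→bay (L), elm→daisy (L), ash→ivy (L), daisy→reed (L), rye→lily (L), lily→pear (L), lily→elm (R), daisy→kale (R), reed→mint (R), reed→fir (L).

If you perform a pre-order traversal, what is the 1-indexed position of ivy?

11

Pre-order visits the node, then its left subtree, then its right subtree.
Visit rye.
At rye: go left to lily.
  Visit lily.
  At lily: go left to pear.
    pear is a leaf — visit pear.
  At lily: go right to elm.
    Visit elm.
    At elm: go left to daisy.
      Visit daisy.
      At daisy: go left to reed.
        Visit reed.
        At reed: go left to fir.
          fir is a leaf — visit fir.
        At reed: go right to mint.
          Visit mint.
          At mint: go left to bay.
            bay is a leaf — visit bay.
          At mint: go right to ash.
            Visit ash.
            At ash: go left to ivy.
              ivy is a leaf — visit ivy.
            At ash: no right child.
      At daisy: go right to kale.
        Visit kale.
        At kale: no left child.
        At kale: go right to rose.
          rose is a leaf — visit rose.
    At elm: go right to fig.
      fig is a leaf — visit fig.
At rye: no right child.
Full pre-order sequence: rye, lily, pear, elm, daisy, reed, fir, mint, bay, ash, ivy, kale, rose, fig.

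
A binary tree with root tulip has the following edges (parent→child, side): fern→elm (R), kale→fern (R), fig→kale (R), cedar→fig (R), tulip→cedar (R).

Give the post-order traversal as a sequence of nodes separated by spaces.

Post-order visits the left subtree, then the right subtree, then the node.
At tulip: no left child.
At tulip: go right to cedar.
  At cedar: no left child.
  At cedar: go right to fig.
    At fig: no left child.
    At fig: go right to kale.
      At kale: no left child.
      At kale: go right to fern.
        At fern: no left child.
        At fern: go right to elm.
          elm is a leaf — visit elm.
        Visit fern.
      Visit kale.
    Visit fig.
  Visit cedar.
Visit tulip.

elm fern kale fig cedar tulip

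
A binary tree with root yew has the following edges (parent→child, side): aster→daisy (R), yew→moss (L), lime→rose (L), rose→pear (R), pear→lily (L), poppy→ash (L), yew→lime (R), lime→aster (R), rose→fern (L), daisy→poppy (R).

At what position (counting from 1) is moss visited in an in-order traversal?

In-order visits the left subtree, then the node, then the right subtree.
At yew: go left to moss.
  moss is a leaf — visit moss.
Visit yew.
At yew: go right to lime.
  At lime: go left to rose.
    At rose: go left to fern.
      fern is a leaf — visit fern.
    Visit rose.
    At rose: go right to pear.
      At pear: go left to lily.
        lily is a leaf — visit lily.
      Visit pear.
      At pear: no right child.
  Visit lime.
  At lime: go right to aster.
    At aster: no left child.
    Visit aster.
    At aster: go right to daisy.
      At daisy: no left child.
      Visit daisy.
      At daisy: go right to poppy.
        At poppy: go left to ash.
          ash is a leaf — visit ash.
        Visit poppy.
        At poppy: no right child.
Full in-order sequence: moss, yew, fern, rose, lily, pear, lime, aster, daisy, ash, poppy.

1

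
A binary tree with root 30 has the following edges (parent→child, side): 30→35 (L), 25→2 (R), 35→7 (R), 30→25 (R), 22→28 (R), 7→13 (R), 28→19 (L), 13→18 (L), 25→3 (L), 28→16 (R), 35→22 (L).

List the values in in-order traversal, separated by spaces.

In-order visits the left subtree, then the node, then the right subtree.
At 30: go left to 35.
  At 35: go left to 22.
    At 22: no left child.
    Visit 22.
    At 22: go right to 28.
      At 28: go left to 19.
        19 is a leaf — visit 19.
      Visit 28.
      At 28: go right to 16.
        16 is a leaf — visit 16.
  Visit 35.
  At 35: go right to 7.
    At 7: no left child.
    Visit 7.
    At 7: go right to 13.
      At 13: go left to 18.
        18 is a leaf — visit 18.
      Visit 13.
      At 13: no right child.
Visit 30.
At 30: go right to 25.
  At 25: go left to 3.
    3 is a leaf — visit 3.
  Visit 25.
  At 25: go right to 2.
    2 is a leaf — visit 2.

22 19 28 16 35 7 18 13 30 3 25 2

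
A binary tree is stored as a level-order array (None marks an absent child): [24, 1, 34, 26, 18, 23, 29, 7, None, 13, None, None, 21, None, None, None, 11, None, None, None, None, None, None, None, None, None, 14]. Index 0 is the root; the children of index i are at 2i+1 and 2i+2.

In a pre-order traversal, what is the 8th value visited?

34

Pre-order visits the node, then its left subtree, then its right subtree.
Visit 24.
At 24: go left to 1.
  Visit 1.
  At 1: go left to 26.
    Visit 26.
    At 26: go left to 7.
      Visit 7.
      At 7: no left child.
      At 7: go right to 11.
        11 is a leaf — visit 11.
    At 26: no right child.
  At 1: go right to 18.
    Visit 18.
    At 18: go left to 13.
      13 is a leaf — visit 13.
    At 18: no right child.
At 24: go right to 34.
  Visit 34.
  At 34: go left to 23.
    Visit 23.
    At 23: no left child.
    At 23: go right to 21.
      Visit 21.
      At 21: no left child.
      At 21: go right to 14.
        14 is a leaf — visit 14.
  At 34: go right to 29.
    29 is a leaf — visit 29.
Full pre-order sequence: 24, 1, 26, 7, 11, 18, 13, 34, 23, 21, 14, 29.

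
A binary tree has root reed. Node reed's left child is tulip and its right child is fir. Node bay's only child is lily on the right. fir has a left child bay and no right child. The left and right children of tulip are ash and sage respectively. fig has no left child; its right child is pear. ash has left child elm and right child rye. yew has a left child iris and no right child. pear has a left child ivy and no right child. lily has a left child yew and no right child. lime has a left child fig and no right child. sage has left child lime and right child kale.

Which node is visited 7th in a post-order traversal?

Post-order visits the left subtree, then the right subtree, then the node.
At reed: go left to tulip.
  At tulip: go left to ash.
    At ash: go left to elm.
      elm is a leaf — visit elm.
    At ash: go right to rye.
      rye is a leaf — visit rye.
    Visit ash.
  At tulip: go right to sage.
    At sage: go left to lime.
      At lime: go left to fig.
        At fig: no left child.
        At fig: go right to pear.
          At pear: go left to ivy.
            ivy is a leaf — visit ivy.
          At pear: no right child.
          Visit pear.
        Visit fig.
      At lime: no right child.
      Visit lime.
    At sage: go right to kale.
      kale is a leaf — visit kale.
    Visit sage.
  Visit tulip.
At reed: go right to fir.
  At fir: go left to bay.
    At bay: no left child.
    At bay: go right to lily.
      At lily: go left to yew.
        At yew: go left to iris.
          iris is a leaf — visit iris.
        At yew: no right child.
        Visit yew.
      At lily: no right child.
      Visit lily.
    Visit bay.
  At fir: no right child.
  Visit fir.
Visit reed.
Full post-order sequence: elm, rye, ash, ivy, pear, fig, lime, kale, sage, tulip, iris, yew, lily, bay, fir, reed.

lime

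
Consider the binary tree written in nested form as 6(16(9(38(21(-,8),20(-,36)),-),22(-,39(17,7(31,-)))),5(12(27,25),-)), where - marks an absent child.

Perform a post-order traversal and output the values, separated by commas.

Post-order visits the left subtree, then the right subtree, then the node.
At 6: go left to 16.
  At 16: go left to 9.
    At 9: go left to 38.
      At 38: go left to 21.
        At 21: no left child.
        At 21: go right to 8.
          8 is a leaf — visit 8.
        Visit 21.
      At 38: go right to 20.
        At 20: no left child.
        At 20: go right to 36.
          36 is a leaf — visit 36.
        Visit 20.
      Visit 38.
    At 9: no right child.
    Visit 9.
  At 16: go right to 22.
    At 22: no left child.
    At 22: go right to 39.
      At 39: go left to 17.
        17 is a leaf — visit 17.
      At 39: go right to 7.
        At 7: go left to 31.
          31 is a leaf — visit 31.
        At 7: no right child.
        Visit 7.
      Visit 39.
    Visit 22.
  Visit 16.
At 6: go right to 5.
  At 5: go left to 12.
    At 12: go left to 27.
      27 is a leaf — visit 27.
    At 12: go right to 25.
      25 is a leaf — visit 25.
    Visit 12.
  At 5: no right child.
  Visit 5.
Visit 6.

8, 21, 36, 20, 38, 9, 17, 31, 7, 39, 22, 16, 27, 25, 12, 5, 6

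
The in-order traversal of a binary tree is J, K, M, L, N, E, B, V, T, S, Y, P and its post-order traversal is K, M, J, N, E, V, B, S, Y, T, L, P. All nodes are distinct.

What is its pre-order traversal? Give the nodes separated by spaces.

P L J M K T B E N V Y S

The last element of post-order is the root; it splits in-order into left and right subtrees.
Root P: left subtree has 11 nodes {J, K, M, L, N, E, B, V, T, S, Y}, right has 0 { }.
  Root L: left subtree has 3 nodes {J, K, M}, right has 7 {N, E, B, V, T, S, Y}.
    Root J: left subtree has 0 nodes { }, right has 2 {K, M}.
      Root M: left subtree has 1 node {K}, right has 0 { }.
    Root T: left subtree has 4 nodes {N, E, B, V}, right has 2 {S, Y}.
      Root B: left subtree has 2 nodes {N, E}, right has 1 {V}.
        Root E: left subtree has 1 node {N}, right has 0 { }.
      Root Y: left subtree has 1 node {S}, right has 0 { }.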